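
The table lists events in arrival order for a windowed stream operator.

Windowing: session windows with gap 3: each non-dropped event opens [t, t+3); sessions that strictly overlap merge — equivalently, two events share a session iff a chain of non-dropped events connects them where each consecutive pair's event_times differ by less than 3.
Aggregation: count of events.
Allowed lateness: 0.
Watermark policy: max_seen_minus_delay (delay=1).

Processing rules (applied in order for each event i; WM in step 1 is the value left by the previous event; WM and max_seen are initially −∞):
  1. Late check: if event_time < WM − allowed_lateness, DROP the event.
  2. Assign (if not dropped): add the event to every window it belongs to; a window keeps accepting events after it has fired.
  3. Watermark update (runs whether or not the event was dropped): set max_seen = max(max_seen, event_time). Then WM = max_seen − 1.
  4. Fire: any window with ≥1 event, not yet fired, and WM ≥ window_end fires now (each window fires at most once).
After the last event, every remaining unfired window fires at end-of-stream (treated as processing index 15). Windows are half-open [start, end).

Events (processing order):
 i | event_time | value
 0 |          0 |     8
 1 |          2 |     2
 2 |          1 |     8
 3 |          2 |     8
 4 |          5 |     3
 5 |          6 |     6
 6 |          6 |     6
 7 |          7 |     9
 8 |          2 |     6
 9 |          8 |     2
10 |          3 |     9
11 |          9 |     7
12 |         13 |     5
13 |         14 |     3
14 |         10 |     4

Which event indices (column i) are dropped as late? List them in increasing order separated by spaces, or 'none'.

i=0 t=0 v=8: → [0,3); WM=-1
i=1 t=2 v=2: → [0,5); WM=1
i=2 t=1 v=8: → [0,5); WM=1
i=3 t=2 v=8: → [0,5); WM=1
i=4 t=5 v=3: → [5,8); WM=4
i=5 t=6 v=6: → [5,9); WM=5
i=6 t=6 v=6: → [5,9); WM=5
i=7 t=7 v=9: → [5,10); WM=6
i=8 t=2 v=6: DROP (t<6-0); WM=6
i=9 t=8 v=2: → [5,11); WM=7
i=10 t=3 v=9: DROP (t<7-0); WM=7
i=11 t=9 v=7: → [5,12); WM=8
i=12 t=13 v=5: → [13,16); WM=12
i=13 t=14 v=3: → [13,17); WM=13
i=14 t=10 v=4: DROP (t<13-0); WM=13

8 10 14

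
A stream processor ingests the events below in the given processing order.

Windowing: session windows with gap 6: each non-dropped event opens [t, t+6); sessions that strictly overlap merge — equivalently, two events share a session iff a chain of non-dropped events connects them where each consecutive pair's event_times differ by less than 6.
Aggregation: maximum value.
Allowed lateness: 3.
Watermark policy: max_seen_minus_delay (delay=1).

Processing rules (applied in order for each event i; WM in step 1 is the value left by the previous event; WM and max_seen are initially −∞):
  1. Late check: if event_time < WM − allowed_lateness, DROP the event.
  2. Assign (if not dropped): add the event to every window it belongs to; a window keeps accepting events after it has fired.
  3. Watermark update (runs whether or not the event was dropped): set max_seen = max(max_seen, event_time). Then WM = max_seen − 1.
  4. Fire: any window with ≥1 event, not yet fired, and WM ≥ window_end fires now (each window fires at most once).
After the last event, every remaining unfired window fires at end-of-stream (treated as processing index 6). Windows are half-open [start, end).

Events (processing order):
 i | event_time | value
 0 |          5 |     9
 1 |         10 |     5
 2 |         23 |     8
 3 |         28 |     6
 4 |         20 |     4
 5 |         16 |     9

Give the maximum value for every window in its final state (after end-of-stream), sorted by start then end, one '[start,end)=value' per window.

[5,16)=9 [23,34)=8

i=0 t=5 v=9: → [5,11); WM=4
i=1 t=10 v=5: → [5,16); WM=9
i=2 t=23 v=8: → [23,29); WM=22
i=3 t=28 v=6: → [23,34); WM=27
i=4 t=20 v=4: DROP (t<27-3); WM=27
i=5 t=16 v=9: DROP (t<27-3); WM=27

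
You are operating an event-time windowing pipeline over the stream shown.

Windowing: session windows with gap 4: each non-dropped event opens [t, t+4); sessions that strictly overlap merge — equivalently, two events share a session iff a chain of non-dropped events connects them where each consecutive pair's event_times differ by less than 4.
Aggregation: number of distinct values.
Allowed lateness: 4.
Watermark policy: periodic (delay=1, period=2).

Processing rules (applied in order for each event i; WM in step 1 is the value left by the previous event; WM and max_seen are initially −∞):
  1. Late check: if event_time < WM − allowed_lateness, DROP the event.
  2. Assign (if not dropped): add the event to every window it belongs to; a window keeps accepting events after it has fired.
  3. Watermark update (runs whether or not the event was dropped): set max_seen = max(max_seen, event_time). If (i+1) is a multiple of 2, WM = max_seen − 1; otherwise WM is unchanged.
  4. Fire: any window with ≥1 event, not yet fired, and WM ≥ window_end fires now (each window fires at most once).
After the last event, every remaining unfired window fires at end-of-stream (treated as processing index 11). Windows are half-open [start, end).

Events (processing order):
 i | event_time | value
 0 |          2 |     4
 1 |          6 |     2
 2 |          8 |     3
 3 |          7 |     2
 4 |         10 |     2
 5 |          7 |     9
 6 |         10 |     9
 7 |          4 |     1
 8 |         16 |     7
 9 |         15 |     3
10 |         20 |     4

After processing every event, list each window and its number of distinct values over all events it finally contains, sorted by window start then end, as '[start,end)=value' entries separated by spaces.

i=0 t=2 v=4: → [2,6); WM=−∞
i=1 t=6 v=2: → [6,10); WM=5
i=2 t=8 v=3: → [6,12); WM=5
i=3 t=7 v=2: → [6,12); WM=7
i=4 t=10 v=2: → [6,14); WM=7
i=5 t=7 v=9: → [6,14); WM=9
i=6 t=10 v=9: → [6,14); WM=9
i=7 t=4 v=1: DROP (t<9-4); WM=9
i=8 t=16 v=7: → [16,20); WM=9
i=9 t=15 v=3: → [15,20); WM=15
i=10 t=20 v=4: → [20,24); WM=15

[2,6)=1 [6,14)=3 [15,20)=2 [20,24)=1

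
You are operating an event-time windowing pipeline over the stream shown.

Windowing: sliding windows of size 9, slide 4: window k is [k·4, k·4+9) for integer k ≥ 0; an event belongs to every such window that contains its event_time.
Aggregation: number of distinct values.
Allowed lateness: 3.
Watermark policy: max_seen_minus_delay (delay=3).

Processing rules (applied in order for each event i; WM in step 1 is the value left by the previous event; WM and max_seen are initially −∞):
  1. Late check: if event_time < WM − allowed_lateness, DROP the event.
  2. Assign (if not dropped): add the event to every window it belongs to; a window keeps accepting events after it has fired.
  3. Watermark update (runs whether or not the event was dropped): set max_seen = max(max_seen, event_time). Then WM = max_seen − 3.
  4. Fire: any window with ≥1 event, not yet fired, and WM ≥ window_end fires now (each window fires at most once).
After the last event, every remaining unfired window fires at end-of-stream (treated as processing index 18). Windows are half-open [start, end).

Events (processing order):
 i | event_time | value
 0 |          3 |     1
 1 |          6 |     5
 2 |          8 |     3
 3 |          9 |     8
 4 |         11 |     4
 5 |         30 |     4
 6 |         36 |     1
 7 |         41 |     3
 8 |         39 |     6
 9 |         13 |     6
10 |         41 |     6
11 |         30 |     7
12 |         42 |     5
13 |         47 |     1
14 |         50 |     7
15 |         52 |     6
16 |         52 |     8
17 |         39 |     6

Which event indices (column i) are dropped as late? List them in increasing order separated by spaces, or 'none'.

9 11 17

i=0 t=3 v=1: → [0,9); WM=0
i=1 t=6 v=5: → [4,13),[0,9); WM=3
i=2 t=8 v=3: → [8,17),[4,13),[0,9); WM=5
i=3 t=9 v=8: → [8,17),[4,13); WM=6
i=4 t=11 v=4: → [8,17),[4,13); WM=8
i=5 t=30 v=4: → [28,37),[24,33); WM=27; [0,9) fires=3 [4,13) fires=4 [8,17) fires=3
i=6 t=36 v=1: → [36,45),[32,41),[28,37); WM=33; [24,33) fires=1
i=7 t=41 v=3: → [40,49),[36,45); WM=38; [28,37) fires=2
i=8 t=39 v=6: → [36,45),[32,41); WM=38
i=9 t=13 v=6: DROP (t<38-3); WM=38
i=10 t=41 v=6: → [40,49),[36,45); WM=38
i=11 t=30 v=7: DROP (t<38-3); WM=38
i=12 t=42 v=5: → [40,49),[36,45); WM=39
i=13 t=47 v=1: → [44,53),[40,49); WM=44; [32,41) fires=2
i=14 t=50 v=7: → [48,57),[44,53); WM=47; [36,45) fires=4
i=15 t=52 v=6: → [52,61),[48,57),[44,53); WM=49; [40,49) fires=4
i=16 t=52 v=8: → [52,61),[48,57),[44,53); WM=49
i=17 t=39 v=6: DROP (t<49-3); WM=49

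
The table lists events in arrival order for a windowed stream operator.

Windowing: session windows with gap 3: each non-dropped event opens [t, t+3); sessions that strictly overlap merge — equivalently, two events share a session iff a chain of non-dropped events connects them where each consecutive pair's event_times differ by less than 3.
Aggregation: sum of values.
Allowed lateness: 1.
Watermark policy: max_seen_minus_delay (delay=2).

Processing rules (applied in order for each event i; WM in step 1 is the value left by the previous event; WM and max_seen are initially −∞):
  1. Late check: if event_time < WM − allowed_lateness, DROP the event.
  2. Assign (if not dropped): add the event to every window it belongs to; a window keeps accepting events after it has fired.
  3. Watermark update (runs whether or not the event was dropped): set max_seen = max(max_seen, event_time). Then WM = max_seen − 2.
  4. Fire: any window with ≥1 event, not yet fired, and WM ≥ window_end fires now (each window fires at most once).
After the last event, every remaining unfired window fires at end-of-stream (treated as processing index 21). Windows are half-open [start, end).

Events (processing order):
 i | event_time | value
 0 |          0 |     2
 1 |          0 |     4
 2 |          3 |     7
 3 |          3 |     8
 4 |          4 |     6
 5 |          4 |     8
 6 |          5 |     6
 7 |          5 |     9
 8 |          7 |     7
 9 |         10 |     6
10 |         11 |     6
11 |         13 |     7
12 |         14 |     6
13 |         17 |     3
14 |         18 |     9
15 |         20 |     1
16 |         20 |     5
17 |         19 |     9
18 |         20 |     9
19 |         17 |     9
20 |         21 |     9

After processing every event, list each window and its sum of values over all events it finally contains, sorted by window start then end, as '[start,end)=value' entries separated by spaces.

[0,3)=6 [3,10)=51 [10,17)=25 [17,24)=54

i=0 t=0 v=2: → [0,3); WM=-2
i=1 t=0 v=4: → [0,3); WM=-2
i=2 t=3 v=7: → [3,6); WM=1
i=3 t=3 v=8: → [3,6); WM=1
i=4 t=4 v=6: → [3,7); WM=2
i=5 t=4 v=8: → [3,7); WM=2
i=6 t=5 v=6: → [3,8); WM=3
i=7 t=5 v=9: → [3,8); WM=3
i=8 t=7 v=7: → [3,10); WM=5
i=9 t=10 v=6: → [10,13); WM=8
i=10 t=11 v=6: → [10,14); WM=9
i=11 t=13 v=7: → [10,16); WM=11
i=12 t=14 v=6: → [10,17); WM=12
i=13 t=17 v=3: → [17,20); WM=15
i=14 t=18 v=9: → [17,21); WM=16
i=15 t=20 v=1: → [17,23); WM=18
i=16 t=20 v=5: → [17,23); WM=18
i=17 t=19 v=9: → [17,23); WM=18
i=18 t=20 v=9: → [17,23); WM=18
i=19 t=17 v=9: → [17,23); WM=18
i=20 t=21 v=9: → [17,24); WM=19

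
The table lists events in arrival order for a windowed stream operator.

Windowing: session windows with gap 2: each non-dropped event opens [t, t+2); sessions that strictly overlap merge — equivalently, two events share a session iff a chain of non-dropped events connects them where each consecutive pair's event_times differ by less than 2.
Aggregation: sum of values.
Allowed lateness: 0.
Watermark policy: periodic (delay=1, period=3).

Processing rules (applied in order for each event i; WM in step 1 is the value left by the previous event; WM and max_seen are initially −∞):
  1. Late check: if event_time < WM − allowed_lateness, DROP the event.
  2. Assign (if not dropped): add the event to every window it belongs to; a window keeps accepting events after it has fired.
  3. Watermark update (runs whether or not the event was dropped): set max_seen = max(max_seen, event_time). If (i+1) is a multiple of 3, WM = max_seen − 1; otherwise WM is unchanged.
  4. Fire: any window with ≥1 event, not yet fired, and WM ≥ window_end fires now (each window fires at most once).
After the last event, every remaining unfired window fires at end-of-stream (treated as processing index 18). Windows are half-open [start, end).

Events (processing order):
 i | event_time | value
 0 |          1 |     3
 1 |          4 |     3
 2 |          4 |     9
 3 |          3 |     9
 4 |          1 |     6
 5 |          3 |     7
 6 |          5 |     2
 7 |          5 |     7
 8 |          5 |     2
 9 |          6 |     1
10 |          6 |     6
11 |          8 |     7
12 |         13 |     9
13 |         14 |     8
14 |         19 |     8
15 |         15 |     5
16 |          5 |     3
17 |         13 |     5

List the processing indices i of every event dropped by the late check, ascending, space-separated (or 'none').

i=0 t=1 v=3: → [1,3); WM=−∞
i=1 t=4 v=3: → [4,6); WM=−∞
i=2 t=4 v=9: → [4,6); WM=3
i=3 t=3 v=9: → [3,6); WM=3
i=4 t=1 v=6: DROP (t<3-0); WM=3
i=5 t=3 v=7: → [3,6); WM=3
i=6 t=5 v=2: → [3,7); WM=3
i=7 t=5 v=7: → [3,7); WM=3
i=8 t=5 v=2: → [3,7); WM=4
i=9 t=6 v=1: → [3,8); WM=4
i=10 t=6 v=6: → [3,8); WM=4
i=11 t=8 v=7: → [8,10); WM=7
i=12 t=13 v=9: → [13,15); WM=7
i=13 t=14 v=8: → [13,16); WM=7
i=14 t=19 v=8: → [19,21); WM=18
i=15 t=15 v=5: DROP (t<18-0); WM=18
i=16 t=5 v=3: DROP (t<18-0); WM=18
i=17 t=13 v=5: DROP (t<18-0); WM=18

4 15 16 17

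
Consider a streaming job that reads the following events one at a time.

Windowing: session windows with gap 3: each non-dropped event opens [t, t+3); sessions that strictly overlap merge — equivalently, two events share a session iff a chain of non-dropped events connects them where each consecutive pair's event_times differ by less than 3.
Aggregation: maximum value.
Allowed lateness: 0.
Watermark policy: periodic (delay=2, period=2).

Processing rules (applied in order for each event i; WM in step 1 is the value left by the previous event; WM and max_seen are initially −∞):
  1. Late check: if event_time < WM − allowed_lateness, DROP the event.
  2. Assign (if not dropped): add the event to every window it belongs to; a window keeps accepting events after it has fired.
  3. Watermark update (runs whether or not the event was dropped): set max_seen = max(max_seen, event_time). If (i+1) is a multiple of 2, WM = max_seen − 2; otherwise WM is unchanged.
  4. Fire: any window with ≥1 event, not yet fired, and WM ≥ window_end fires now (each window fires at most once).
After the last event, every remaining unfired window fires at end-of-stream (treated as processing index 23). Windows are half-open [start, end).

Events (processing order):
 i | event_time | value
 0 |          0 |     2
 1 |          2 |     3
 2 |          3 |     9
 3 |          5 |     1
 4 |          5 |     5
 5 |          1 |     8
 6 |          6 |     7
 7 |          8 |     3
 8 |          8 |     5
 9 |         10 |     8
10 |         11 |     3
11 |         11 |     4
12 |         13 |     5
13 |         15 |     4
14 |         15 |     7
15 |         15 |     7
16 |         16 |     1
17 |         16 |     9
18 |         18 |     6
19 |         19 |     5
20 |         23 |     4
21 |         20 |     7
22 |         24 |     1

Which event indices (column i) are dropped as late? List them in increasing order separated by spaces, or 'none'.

5

i=0 t=0 v=2: → [0,3); WM=−∞
i=1 t=2 v=3: → [0,5); WM=0
i=2 t=3 v=9: → [0,6); WM=0
i=3 t=5 v=1: → [0,8); WM=3
i=4 t=5 v=5: → [0,8); WM=3
i=5 t=1 v=8: DROP (t<3-0); WM=3
i=6 t=6 v=7: → [0,9); WM=3
i=7 t=8 v=3: → [0,11); WM=6
i=8 t=8 v=5: → [0,11); WM=6
i=9 t=10 v=8: → [0,13); WM=8
i=10 t=11 v=3: → [0,14); WM=8
i=11 t=11 v=4: → [0,14); WM=9
i=12 t=13 v=5: → [0,16); WM=9
i=13 t=15 v=4: → [0,18); WM=13
i=14 t=15 v=7: → [0,18); WM=13
i=15 t=15 v=7: → [0,18); WM=13
i=16 t=16 v=1: → [0,19); WM=13
i=17 t=16 v=9: → [0,19); WM=14
i=18 t=18 v=6: → [0,21); WM=14
i=19 t=19 v=5: → [0,22); WM=17
i=20 t=23 v=4: → [23,26); WM=17
i=21 t=20 v=7: → [0,23); WM=21
i=22 t=24 v=1: → [23,27); WM=21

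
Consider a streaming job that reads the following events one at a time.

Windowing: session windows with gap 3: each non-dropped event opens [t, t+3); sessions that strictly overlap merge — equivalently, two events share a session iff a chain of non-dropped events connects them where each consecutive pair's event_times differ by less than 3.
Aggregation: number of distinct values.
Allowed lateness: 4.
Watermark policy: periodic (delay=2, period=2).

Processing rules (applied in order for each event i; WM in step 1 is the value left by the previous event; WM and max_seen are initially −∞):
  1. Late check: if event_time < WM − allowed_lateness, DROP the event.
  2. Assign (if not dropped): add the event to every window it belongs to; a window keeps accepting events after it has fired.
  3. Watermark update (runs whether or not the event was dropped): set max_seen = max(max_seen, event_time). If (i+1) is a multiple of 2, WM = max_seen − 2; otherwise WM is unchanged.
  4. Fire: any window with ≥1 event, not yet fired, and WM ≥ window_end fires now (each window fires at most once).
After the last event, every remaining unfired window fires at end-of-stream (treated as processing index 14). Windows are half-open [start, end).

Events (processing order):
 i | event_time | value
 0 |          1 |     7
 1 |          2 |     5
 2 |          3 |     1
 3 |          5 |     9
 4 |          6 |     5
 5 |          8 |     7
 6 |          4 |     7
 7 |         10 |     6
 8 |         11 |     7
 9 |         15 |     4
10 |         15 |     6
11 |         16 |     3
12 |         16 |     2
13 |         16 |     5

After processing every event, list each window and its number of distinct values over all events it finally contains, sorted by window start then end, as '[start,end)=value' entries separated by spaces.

[1,14)=5 [15,19)=5

i=0 t=1 v=7: → [1,4); WM=−∞
i=1 t=2 v=5: → [1,5); WM=0
i=2 t=3 v=1: → [1,6); WM=0
i=3 t=5 v=9: → [1,8); WM=3
i=4 t=6 v=5: → [1,9); WM=3
i=5 t=8 v=7: → [1,11); WM=6
i=6 t=4 v=7: → [1,11); WM=6
i=7 t=10 v=6: → [1,13); WM=8
i=8 t=11 v=7: → [1,14); WM=8
i=9 t=15 v=4: → [15,18); WM=13
i=10 t=15 v=6: → [15,18); WM=13
i=11 t=16 v=3: → [15,19); WM=14
i=12 t=16 v=2: → [15,19); WM=14
i=13 t=16 v=5: → [15,19); WM=14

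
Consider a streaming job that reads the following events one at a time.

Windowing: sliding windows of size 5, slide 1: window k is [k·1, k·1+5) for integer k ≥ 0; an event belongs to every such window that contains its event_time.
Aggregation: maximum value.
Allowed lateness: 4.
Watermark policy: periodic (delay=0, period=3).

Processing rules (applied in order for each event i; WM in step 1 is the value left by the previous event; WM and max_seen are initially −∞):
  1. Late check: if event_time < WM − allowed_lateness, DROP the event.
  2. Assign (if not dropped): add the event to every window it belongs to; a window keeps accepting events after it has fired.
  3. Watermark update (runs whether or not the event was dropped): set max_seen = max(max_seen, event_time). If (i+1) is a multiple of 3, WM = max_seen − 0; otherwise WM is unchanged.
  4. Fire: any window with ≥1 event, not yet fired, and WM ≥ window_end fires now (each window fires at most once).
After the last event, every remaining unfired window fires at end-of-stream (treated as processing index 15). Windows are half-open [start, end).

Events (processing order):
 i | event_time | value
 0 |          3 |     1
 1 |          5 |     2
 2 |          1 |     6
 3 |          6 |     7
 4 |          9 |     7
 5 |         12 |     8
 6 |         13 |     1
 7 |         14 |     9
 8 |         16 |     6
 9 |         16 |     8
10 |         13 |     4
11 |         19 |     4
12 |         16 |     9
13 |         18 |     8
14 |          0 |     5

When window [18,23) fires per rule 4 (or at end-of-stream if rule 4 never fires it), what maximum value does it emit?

i=0 t=3 v=1: → [3,8),[2,7),[1,6),[0,5); WM=−∞
i=1 t=5 v=2: → [5,10),[4,9),[3,8),[2,7),[1,6); WM=−∞
i=2 t=1 v=6: → [1,6),[0,5); WM=5; [0,5) fires=6
i=3 t=6 v=7: → [6,11),[5,10),[4,9),[3,8),[2,7); WM=5
i=4 t=9 v=7: → [9,14),[8,13),[7,12),[6,11),[5,10); WM=5
i=5 t=12 v=8: → [12,17),[11,16),[10,15),[9,14),[8,13); WM=12; [1,6) fires=6 [2,7) fires=7 [3,8) fires=7 [4,9) fires=7 [5,10) fires=7 [6,11) fires=7 [7,12) fires=7
i=6 t=13 v=1: → [13,18),[12,17),[11,16),[10,15),[9,14); WM=12
i=7 t=14 v=9: → [14,19),[13,18),[12,17),[11,16),[10,15); WM=12
i=8 t=16 v=6: → [16,21),[15,20),[14,19),[13,18),[12,17); WM=16; [8,13) fires=8 [9,14) fires=8 [10,15) fires=9 [11,16) fires=9
i=9 t=16 v=8: → [16,21),[15,20),[14,19),[13,18),[12,17); WM=16
i=10 t=13 v=4: → [13,18),[12,17),[11,16),[10,15),[9,14); WM=16
i=11 t=19 v=4: → [19,24),[18,23),[17,22),[16,21),[15,20); WM=19; [12,17) fires=9 [13,18) fires=9 [14,19) fires=9
i=12 t=16 v=9: → [16,21),[15,20),[14,19),[13,18),[12,17); WM=19
i=13 t=18 v=8: → [18,23),[17,22),[16,21),[15,20),[14,19); WM=19
i=14 t=0 v=5: DROP (t<19-4); WM=19

8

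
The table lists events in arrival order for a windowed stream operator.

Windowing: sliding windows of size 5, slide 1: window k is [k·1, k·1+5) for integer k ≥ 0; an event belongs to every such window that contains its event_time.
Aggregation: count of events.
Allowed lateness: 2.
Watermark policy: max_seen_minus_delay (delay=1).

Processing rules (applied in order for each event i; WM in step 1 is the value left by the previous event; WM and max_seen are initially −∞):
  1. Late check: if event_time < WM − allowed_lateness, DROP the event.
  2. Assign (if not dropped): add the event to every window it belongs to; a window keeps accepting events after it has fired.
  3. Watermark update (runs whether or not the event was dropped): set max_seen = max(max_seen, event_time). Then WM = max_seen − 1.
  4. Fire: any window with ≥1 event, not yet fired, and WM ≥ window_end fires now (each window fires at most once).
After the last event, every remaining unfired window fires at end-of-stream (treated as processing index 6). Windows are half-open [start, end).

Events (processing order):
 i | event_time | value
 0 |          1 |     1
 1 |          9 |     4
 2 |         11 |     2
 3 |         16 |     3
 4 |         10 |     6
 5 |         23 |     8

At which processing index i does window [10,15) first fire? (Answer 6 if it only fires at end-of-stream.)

i=0 t=1 v=1: → [1,6),[0,5); WM=0
i=1 t=9 v=4: → [9,14),[8,13),[7,12),[6,11),[5,10); WM=8; [0,5) fires=1 [1,6) fires=1
i=2 t=11 v=2: → [11,16),[10,15),[9,14),[8,13),[7,12); WM=10; [5,10) fires=1
i=3 t=16 v=3: → [16,21),[15,20),[14,19),[13,18),[12,17); WM=15; [6,11) fires=1 [7,12) fires=2 [8,13) fires=2 [9,14) fires=2 [10,15) fires=1
i=4 t=10 v=6: DROP (t<15-2); WM=15
i=5 t=23 v=8: → [23,28),[22,27),[21,26),[20,25),[19,24); WM=22; [11,16) fires=1 [12,17) fires=1 [13,18) fires=1 [14,19) fires=1 [15,20) fires=1 [16,21) fires=1

3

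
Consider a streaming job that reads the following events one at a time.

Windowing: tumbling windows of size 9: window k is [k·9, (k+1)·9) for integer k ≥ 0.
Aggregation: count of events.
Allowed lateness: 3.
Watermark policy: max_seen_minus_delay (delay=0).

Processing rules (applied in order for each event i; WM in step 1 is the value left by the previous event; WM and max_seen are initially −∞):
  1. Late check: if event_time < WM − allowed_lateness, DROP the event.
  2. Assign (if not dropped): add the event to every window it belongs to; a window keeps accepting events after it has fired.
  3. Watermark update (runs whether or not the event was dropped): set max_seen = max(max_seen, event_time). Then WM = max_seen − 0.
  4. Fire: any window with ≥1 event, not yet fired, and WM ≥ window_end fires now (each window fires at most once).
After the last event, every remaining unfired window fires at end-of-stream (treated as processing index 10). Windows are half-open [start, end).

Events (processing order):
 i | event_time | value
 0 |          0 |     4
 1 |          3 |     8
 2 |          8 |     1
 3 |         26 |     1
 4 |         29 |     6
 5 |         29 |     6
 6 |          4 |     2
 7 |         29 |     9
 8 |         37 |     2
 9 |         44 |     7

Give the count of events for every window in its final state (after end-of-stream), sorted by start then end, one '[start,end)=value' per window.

i=0 t=0 v=4: → [0,9); WM=0
i=1 t=3 v=8: → [0,9); WM=3
i=2 t=8 v=1: → [0,9); WM=8
i=3 t=26 v=1: → [18,27); WM=26; [0,9) fires=3
i=4 t=29 v=6: → [27,36); WM=29; [18,27) fires=1
i=5 t=29 v=6: → [27,36); WM=29
i=6 t=4 v=2: DROP (t<29-3); WM=29
i=7 t=29 v=9: → [27,36); WM=29
i=8 t=37 v=2: → [36,45); WM=37; [27,36) fires=3
i=9 t=44 v=7: → [36,45); WM=44

[0,9)=3 [18,27)=1 [27,36)=3 [36,45)=2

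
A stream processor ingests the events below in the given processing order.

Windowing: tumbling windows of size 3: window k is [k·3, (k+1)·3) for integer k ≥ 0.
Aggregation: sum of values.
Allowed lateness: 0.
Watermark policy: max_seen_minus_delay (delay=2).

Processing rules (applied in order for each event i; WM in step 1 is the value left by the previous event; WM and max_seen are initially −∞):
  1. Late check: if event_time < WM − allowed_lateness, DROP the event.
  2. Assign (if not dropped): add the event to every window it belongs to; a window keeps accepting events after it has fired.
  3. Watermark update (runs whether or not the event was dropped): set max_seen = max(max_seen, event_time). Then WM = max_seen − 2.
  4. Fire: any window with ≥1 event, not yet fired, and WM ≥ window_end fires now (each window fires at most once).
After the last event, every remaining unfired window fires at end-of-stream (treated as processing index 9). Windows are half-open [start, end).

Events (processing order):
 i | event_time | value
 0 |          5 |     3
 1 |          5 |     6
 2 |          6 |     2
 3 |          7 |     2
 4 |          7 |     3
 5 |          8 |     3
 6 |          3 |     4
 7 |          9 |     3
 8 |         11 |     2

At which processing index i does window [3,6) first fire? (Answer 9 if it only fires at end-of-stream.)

5

i=0 t=5 v=3: → [3,6); WM=3
i=1 t=5 v=6: → [3,6); WM=3
i=2 t=6 v=2: → [6,9); WM=4
i=3 t=7 v=2: → [6,9); WM=5
i=4 t=7 v=3: → [6,9); WM=5
i=5 t=8 v=3: → [6,9); WM=6; [3,6) fires=9
i=6 t=3 v=4: DROP (t<6-0); WM=6
i=7 t=9 v=3: → [9,12); WM=7
i=8 t=11 v=2: → [9,12); WM=9; [6,9) fires=10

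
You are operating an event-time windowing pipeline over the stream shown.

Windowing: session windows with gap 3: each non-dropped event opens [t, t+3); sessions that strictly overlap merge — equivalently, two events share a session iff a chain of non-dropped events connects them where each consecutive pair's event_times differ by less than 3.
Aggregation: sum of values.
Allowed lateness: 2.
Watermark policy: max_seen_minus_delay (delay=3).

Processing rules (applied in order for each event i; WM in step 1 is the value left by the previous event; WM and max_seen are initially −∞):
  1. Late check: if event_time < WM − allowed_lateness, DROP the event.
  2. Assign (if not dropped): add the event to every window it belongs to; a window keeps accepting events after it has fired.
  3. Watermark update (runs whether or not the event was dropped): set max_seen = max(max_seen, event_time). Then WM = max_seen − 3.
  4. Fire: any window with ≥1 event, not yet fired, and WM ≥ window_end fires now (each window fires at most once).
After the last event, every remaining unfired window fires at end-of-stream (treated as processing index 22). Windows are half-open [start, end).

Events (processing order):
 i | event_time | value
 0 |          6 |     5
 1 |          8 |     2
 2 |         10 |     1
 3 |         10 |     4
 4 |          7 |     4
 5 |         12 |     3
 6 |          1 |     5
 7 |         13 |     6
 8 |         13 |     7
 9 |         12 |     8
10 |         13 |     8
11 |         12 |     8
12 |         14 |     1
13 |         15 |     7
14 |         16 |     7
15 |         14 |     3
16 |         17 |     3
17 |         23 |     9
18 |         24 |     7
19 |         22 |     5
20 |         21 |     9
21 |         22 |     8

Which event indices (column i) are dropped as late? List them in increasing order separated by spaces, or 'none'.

i=0 t=6 v=5: → [6,9); WM=3
i=1 t=8 v=2: → [6,11); WM=5
i=2 t=10 v=1: → [6,13); WM=7
i=3 t=10 v=4: → [6,13); WM=7
i=4 t=7 v=4: → [6,13); WM=7
i=5 t=12 v=3: → [6,15); WM=9
i=6 t=1 v=5: DROP (t<9-2); WM=9
i=7 t=13 v=6: → [6,16); WM=10
i=8 t=13 v=7: → [6,16); WM=10
i=9 t=12 v=8: → [6,16); WM=10
i=10 t=13 v=8: → [6,16); WM=10
i=11 t=12 v=8: → [6,16); WM=10
i=12 t=14 v=1: → [6,17); WM=11
i=13 t=15 v=7: → [6,18); WM=12
i=14 t=16 v=7: → [6,19); WM=13
i=15 t=14 v=3: → [6,19); WM=13
i=16 t=17 v=3: → [6,20); WM=14
i=17 t=23 v=9: → [23,26); WM=20
i=18 t=24 v=7: → [23,27); WM=21
i=19 t=22 v=5: → [22,27); WM=21
i=20 t=21 v=9: → [21,27); WM=21
i=21 t=22 v=8: → [21,27); WM=21

6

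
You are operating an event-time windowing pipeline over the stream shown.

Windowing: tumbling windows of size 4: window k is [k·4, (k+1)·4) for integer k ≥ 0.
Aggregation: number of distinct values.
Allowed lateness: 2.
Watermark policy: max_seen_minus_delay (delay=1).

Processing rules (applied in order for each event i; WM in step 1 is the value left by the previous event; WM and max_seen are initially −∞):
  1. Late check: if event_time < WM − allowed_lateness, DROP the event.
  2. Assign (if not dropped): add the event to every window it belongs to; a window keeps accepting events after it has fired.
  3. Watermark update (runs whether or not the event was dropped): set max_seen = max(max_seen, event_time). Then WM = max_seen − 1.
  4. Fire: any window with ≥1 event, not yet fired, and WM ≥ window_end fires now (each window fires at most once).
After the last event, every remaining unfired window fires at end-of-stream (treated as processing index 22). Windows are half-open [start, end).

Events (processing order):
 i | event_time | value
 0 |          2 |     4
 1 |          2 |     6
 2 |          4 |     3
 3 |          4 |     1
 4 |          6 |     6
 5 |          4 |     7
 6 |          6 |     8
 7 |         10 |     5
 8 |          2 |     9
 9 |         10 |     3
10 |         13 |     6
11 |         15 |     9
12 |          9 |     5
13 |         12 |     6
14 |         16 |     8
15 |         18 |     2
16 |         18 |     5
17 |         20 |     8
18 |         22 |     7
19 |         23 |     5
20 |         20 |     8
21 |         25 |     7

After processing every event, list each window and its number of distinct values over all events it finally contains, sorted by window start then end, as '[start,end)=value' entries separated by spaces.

i=0 t=2 v=4: → [0,4); WM=1
i=1 t=2 v=6: → [0,4); WM=1
i=2 t=4 v=3: → [4,8); WM=3
i=3 t=4 v=1: → [4,8); WM=3
i=4 t=6 v=6: → [4,8); WM=5; [0,4) fires=2
i=5 t=4 v=7: → [4,8); WM=5
i=6 t=6 v=8: → [4,8); WM=5
i=7 t=10 v=5: → [8,12); WM=9; [4,8) fires=5
i=8 t=2 v=9: DROP (t<9-2); WM=9
i=9 t=10 v=3: → [8,12); WM=9
i=10 t=13 v=6: → [12,16); WM=12; [8,12) fires=2
i=11 t=15 v=9: → [12,16); WM=14
i=12 t=9 v=5: DROP (t<14-2); WM=14
i=13 t=12 v=6: → [12,16); WM=14
i=14 t=16 v=8: → [16,20); WM=15
i=15 t=18 v=2: → [16,20); WM=17; [12,16) fires=2
i=16 t=18 v=5: → [16,20); WM=17
i=17 t=20 v=8: → [20,24); WM=19
i=18 t=22 v=7: → [20,24); WM=21; [16,20) fires=3
i=19 t=23 v=5: → [20,24); WM=22
i=20 t=20 v=8: → [20,24); WM=22
i=21 t=25 v=7: → [24,28); WM=24; [20,24) fires=3

[0,4)=2 [4,8)=5 [8,12)=2 [12,16)=2 [16,20)=3 [20,24)=3 [24,28)=1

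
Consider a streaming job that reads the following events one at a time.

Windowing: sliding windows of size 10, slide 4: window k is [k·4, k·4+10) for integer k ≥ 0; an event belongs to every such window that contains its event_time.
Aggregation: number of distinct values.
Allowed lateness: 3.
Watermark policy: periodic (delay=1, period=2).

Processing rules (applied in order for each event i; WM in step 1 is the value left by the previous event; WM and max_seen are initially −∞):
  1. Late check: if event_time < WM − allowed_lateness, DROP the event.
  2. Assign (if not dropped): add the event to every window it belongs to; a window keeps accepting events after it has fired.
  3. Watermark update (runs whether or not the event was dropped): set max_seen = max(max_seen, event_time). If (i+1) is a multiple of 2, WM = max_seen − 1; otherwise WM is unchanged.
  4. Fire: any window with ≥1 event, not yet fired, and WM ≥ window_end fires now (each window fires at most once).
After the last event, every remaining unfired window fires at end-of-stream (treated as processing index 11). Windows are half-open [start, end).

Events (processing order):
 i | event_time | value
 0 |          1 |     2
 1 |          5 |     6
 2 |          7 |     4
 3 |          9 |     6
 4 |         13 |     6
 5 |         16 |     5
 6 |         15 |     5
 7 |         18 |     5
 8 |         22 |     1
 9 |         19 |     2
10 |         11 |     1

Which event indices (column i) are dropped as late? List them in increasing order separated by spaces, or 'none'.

10

i=0 t=1 v=2: → [0,10); WM=−∞
i=1 t=5 v=6: → [4,14),[0,10); WM=4
i=2 t=7 v=4: → [4,14),[0,10); WM=4
i=3 t=9 v=6: → [8,18),[4,14),[0,10); WM=8
i=4 t=13 v=6: → [12,22),[8,18),[4,14); WM=8
i=5 t=16 v=5: → [16,26),[12,22),[8,18); WM=15; [0,10) fires=3 [4,14) fires=2
i=6 t=15 v=5: → [12,22),[8,18); WM=15
i=7 t=18 v=5: → [16,26),[12,22); WM=17
i=8 t=22 v=1: → [20,30),[16,26); WM=17
i=9 t=19 v=2: → [16,26),[12,22); WM=21; [8,18) fires=2
i=10 t=11 v=1: DROP (t<21-3); WM=21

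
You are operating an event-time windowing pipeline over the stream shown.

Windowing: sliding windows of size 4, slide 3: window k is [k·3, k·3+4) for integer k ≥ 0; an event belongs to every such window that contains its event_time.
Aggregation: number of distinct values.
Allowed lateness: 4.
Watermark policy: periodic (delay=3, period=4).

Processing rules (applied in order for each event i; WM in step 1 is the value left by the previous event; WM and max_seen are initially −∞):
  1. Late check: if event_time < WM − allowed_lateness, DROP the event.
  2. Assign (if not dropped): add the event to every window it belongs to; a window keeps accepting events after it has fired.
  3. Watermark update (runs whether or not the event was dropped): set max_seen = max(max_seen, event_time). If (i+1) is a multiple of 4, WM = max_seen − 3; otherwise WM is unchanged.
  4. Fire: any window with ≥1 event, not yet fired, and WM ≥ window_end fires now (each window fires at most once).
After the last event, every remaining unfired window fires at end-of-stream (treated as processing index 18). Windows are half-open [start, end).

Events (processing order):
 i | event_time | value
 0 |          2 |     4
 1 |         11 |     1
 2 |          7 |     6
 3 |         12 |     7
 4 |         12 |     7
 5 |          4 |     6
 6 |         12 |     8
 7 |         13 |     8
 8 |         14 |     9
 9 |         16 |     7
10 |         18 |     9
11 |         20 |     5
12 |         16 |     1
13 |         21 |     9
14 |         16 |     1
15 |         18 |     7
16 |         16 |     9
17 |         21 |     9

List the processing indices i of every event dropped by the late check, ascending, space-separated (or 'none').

5

i=0 t=2 v=4: → [0,4); WM=−∞
i=1 t=11 v=1: → [9,13); WM=−∞
i=2 t=7 v=6: → [6,10); WM=−∞
i=3 t=12 v=7: → [12,16),[9,13); WM=9; [0,4) fires=1
i=4 t=12 v=7: → [12,16),[9,13); WM=9
i=5 t=4 v=6: DROP (t<9-4); WM=9
i=6 t=12 v=8: → [12,16),[9,13); WM=9
i=7 t=13 v=8: → [12,16); WM=10; [6,10) fires=1
i=8 t=14 v=9: → [12,16); WM=10
i=9 t=16 v=7: → [15,19); WM=10
i=10 t=18 v=9: → [18,22),[15,19); WM=10
i=11 t=20 v=5: → [18,22); WM=17; [9,13) fires=3 [12,16) fires=3
i=12 t=16 v=1: → [15,19); WM=17
i=13 t=21 v=9: → [21,25),[18,22); WM=17
i=14 t=16 v=1: → [15,19); WM=17
i=15 t=18 v=7: → [18,22),[15,19); WM=18
i=16 t=16 v=9: → [15,19); WM=18
i=17 t=21 v=9: → [21,25),[18,22); WM=18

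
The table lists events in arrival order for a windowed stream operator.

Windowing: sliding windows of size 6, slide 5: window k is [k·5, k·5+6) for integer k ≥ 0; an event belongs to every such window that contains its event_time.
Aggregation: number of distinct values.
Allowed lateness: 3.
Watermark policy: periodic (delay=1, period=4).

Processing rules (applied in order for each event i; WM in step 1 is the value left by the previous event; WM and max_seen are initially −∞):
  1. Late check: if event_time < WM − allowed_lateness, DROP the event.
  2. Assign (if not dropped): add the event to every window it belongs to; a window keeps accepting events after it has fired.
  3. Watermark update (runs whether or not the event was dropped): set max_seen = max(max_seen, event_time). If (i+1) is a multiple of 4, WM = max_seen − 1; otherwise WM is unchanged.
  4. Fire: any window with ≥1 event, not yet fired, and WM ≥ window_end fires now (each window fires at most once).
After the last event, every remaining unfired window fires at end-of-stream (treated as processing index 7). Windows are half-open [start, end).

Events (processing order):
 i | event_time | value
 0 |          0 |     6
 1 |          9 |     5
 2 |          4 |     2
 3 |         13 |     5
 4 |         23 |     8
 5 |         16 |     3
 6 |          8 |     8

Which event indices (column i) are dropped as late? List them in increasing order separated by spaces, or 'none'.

6

i=0 t=0 v=6: → [0,6); WM=−∞
i=1 t=9 v=5: → [5,11); WM=−∞
i=2 t=4 v=2: → [0,6); WM=−∞
i=3 t=13 v=5: → [10,16); WM=12; [0,6) fires=2 [5,11) fires=1
i=4 t=23 v=8: → [20,26); WM=12
i=5 t=16 v=3: → [15,21); WM=12
i=6 t=8 v=8: DROP (t<12-3); WM=12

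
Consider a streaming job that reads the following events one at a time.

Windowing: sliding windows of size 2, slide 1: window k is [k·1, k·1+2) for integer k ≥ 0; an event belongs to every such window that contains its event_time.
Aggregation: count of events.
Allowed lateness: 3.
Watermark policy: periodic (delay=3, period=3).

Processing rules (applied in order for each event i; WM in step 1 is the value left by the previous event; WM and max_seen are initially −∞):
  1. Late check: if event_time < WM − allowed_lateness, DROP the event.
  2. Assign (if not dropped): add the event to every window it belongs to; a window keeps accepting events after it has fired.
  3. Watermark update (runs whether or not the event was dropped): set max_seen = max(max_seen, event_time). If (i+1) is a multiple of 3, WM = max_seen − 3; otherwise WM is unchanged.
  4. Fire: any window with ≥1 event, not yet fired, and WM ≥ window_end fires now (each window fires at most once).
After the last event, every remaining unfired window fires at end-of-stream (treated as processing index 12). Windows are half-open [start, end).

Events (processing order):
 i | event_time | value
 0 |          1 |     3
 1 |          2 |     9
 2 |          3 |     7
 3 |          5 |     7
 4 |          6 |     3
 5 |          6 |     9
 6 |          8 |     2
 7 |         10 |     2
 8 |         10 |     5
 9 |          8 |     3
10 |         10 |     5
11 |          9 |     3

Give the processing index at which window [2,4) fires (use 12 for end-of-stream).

i=0 t=1 v=3: → [1,3),[0,2); WM=−∞
i=1 t=2 v=9: → [2,4),[1,3); WM=−∞
i=2 t=3 v=7: → [3,5),[2,4); WM=0
i=3 t=5 v=7: → [5,7),[4,6); WM=0
i=4 t=6 v=3: → [6,8),[5,7); WM=0
i=5 t=6 v=9: → [6,8),[5,7); WM=3; [0,2) fires=1 [1,3) fires=2
i=6 t=8 v=2: → [8,10),[7,9); WM=3
i=7 t=10 v=2: → [10,12),[9,11); WM=3
i=8 t=10 v=5: → [10,12),[9,11); WM=7; [2,4) fires=2 [3,5) fires=1 [4,6) fires=1 [5,7) fires=3
i=9 t=8 v=3: → [8,10),[7,9); WM=7
i=10 t=10 v=5: → [10,12),[9,11); WM=7
i=11 t=9 v=3: → [9,11),[8,10); WM=7

8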